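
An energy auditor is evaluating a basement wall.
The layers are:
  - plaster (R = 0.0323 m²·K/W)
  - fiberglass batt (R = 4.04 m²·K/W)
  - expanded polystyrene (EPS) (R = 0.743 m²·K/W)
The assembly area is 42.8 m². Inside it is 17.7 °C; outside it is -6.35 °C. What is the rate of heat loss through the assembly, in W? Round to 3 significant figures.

R_total = 0.0323 + 4.04 + 0.743 = 4.815 m²·K/W
Q = A·ΔT/R = 42.8 × (17.7 − (-6.35)) / 4.815 = 213.8 W

214 W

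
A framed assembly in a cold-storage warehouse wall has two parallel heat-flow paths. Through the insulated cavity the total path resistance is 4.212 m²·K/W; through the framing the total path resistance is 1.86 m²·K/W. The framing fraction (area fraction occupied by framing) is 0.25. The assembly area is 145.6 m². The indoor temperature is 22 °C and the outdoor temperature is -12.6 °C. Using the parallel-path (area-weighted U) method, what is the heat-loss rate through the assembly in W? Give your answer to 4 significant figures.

1574 W

U_eff = 0.75/4.212 + 0.25/1.86 = 0.17806 + 0.13441 = 0.31247
R_eff = 1/U_eff = 3.2003 m²·K/W
Q = 145.6 × (22 − (-12.6)) / 3.2003 = 1574.2 W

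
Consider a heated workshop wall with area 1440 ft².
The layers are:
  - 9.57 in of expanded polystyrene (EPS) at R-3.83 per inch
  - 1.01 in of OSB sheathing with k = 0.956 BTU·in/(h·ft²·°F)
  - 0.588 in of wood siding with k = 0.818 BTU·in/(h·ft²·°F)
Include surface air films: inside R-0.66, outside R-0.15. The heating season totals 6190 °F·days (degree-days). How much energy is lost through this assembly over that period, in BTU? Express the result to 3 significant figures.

5450000 BTU

9.57 × 3.83 = 36.65
1.01/0.956 = 1.056
0.588/0.818 = 0.7188
R_total = 0.66 + 36.65 + 1.056 + 0.7188 + 0.15 = 39.24 ft²·°F·h/BTU
E = A × HDD × 24 / R = 1440 × 6190 × 24 / 39.24 = 5452000 BTU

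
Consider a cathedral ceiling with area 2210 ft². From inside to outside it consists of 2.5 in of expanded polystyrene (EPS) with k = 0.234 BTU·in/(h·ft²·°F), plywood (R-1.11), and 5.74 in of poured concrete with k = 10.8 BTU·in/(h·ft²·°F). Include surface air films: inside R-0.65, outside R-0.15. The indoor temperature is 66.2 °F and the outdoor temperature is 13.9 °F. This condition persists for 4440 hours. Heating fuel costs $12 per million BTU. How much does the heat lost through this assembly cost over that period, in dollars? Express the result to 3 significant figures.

469 dollars

2.5/0.234 = 10.68
5.74/10.8 = 0.5315
R_total = 0.65 + 10.68 + 1.11 + 0.5315 + 0.15 = 13.13 ft²·°F·h/BTU
Q = 2210 × (66.2 − 13.9) / 13.13 = 8806 BTU/h
E = 8806 × 4440 = 39100000 BTU
Cost = 39100000/10⁶ × 12 = $469.2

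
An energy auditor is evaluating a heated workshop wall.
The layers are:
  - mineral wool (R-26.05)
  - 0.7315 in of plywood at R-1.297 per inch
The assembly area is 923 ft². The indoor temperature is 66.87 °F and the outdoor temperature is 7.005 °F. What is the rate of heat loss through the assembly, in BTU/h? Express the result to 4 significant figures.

2047 BTU/h

0.7315 × 1.297 = 0.94876
R_total = 26.05 + 0.94876 = 26.999 ft²·°F·h/BTU
Q = A·ΔT/R = 923 × (66.87 − 7.005) / 26.999 = 2046.6 BTU/h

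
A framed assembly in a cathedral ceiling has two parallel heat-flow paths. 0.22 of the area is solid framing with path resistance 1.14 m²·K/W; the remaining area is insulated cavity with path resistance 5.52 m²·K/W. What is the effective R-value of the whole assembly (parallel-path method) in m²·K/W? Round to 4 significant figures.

2.991 m²·K/W

U_eff = 0.78/5.52 + 0.22/1.14 = 0.1413 + 0.19298 = 0.33429
R_eff = 1/U_eff = 2.9914 m²·K/W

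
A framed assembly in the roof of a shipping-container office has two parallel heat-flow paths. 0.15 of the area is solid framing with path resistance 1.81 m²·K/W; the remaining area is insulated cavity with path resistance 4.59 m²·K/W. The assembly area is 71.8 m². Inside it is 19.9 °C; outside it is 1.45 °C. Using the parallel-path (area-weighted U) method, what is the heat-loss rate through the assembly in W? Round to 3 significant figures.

355 W

U_eff = 0.85/4.59 + 0.15/1.81 = 0.1852 + 0.08287 = 0.2681
R_eff = 1/U_eff = 3.731 m²·K/W
Q = 71.8 × (19.9 − 1.45) / 3.731 = 355.1 W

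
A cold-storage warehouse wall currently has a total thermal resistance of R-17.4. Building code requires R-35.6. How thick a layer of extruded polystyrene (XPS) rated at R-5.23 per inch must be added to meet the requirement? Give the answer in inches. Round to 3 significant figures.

3.48 in

ΔR = 35.6 − 17.4 = 18.2 ft²·°F·h/BTU
L = ΔR / (R/in) = 18.2/5.23 = 3.48 in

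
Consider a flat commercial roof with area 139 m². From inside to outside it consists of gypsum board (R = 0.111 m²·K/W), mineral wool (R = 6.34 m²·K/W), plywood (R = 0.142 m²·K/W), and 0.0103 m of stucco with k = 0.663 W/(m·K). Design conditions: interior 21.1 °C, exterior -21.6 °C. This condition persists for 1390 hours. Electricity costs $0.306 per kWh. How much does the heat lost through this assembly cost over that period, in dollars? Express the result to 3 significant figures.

382 dollars

0.0103/0.663 = 0.01554
R_total = 0.111 + 6.34 + 0.142 + 0.01554 = 6.609 m²·K/W
Q = 139 × (21.1 − (-21.6)) / 6.609 = 898.1 W
E = 898.1 W × 1390 h / 1000 = 1248 kWh
Cost = 1248 × 0.306 = $382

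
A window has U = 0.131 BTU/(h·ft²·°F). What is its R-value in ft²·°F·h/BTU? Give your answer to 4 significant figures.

R = 1/U = 1/0.131 = 7.6336

7.634 ft²·°F·h/BTU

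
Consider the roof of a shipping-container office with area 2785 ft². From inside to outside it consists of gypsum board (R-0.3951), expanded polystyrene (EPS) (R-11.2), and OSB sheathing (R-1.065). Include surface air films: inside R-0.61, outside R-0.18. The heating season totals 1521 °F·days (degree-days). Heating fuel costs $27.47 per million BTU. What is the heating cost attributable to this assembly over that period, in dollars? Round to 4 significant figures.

207.6 dollars

R_total = 0.61 + 0.3951 + 11.2 + 1.065 + 0.18 = 13.45 ft²·°F·h/BTU
E = A × HDD × 24 / R = 2785 × 1521 × 24 / 13.45 = 7558600 BTU
Cost = 7558600/10⁶ × 27.47 = $207.63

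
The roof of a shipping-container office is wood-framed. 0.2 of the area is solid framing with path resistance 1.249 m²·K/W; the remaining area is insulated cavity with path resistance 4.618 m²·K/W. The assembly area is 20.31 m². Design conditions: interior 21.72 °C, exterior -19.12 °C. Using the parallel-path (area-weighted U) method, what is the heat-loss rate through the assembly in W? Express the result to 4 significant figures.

276.5 W

U_eff = 0.8/4.618 + 0.2/1.249 = 0.17324 + 0.16013 = 0.33336
R_eff = 1/U_eff = 2.9997 m²·K/W
Q = 20.31 × (21.72 − (-19.12)) / 2.9997 = 276.51 W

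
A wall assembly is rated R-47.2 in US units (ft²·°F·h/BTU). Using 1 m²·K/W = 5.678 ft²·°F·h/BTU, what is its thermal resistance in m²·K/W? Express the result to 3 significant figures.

R_SI = 47.2/5.678 = 8.313

8.31 m²·K/W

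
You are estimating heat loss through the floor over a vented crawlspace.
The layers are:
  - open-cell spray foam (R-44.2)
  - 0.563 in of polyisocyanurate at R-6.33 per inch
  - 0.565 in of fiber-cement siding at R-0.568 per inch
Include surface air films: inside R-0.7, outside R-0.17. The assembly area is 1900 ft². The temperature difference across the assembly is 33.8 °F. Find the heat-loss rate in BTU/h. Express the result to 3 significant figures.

0.563 × 6.33 = 3.564
0.565 × 0.568 = 0.3209
R_total = 0.7 + 44.2 + 3.564 + 0.3209 + 0.17 = 48.95 ft²·°F·h/BTU
Q = A·ΔT/R = 1900 × 33.8 / 48.95 = 1312 BTU/h

1310 BTU/h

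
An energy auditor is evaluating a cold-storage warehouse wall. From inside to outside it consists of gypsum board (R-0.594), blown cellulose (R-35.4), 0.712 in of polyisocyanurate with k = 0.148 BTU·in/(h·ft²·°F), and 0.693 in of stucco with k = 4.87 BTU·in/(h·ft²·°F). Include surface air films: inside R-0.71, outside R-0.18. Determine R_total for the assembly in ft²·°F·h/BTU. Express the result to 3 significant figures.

0.712/0.148 = 4.811
0.693/4.87 = 0.1423
R_total = 0.71 + 0.594 + 35.4 + 4.811 + 0.1423 + 0.18 = 41.84 ft²·°F·h/BTU

41.8 ft²·°F·h/BTU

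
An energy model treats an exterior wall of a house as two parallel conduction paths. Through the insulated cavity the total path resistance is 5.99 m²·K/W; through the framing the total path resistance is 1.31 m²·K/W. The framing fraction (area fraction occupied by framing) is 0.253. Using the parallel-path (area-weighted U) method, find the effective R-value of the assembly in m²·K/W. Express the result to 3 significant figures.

3.15 m²·K/W

U_eff = 0.747/5.99 + 0.253/1.31 = 0.1247 + 0.1931 = 0.3178
R_eff = 1/U_eff = 3.146 m²·K/W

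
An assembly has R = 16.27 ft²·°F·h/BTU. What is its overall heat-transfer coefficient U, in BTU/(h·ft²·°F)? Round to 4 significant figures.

0.06146 BTU/(h·ft²·°F)

U = 1/R = 1/16.27 = 0.061463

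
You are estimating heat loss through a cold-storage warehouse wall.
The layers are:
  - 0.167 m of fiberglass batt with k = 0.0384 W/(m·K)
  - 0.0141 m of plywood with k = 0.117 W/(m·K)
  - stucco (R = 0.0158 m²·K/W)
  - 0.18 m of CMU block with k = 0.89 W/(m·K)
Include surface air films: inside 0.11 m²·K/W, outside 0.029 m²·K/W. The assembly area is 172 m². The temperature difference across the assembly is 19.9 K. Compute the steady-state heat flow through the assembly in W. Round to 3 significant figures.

0.167/0.0384 = 4.349
0.0141/0.117 = 0.1205
0.18/0.89 = 0.2022
R_total = 0.11 + 4.349 + 0.1205 + 0.0158 + 0.2022 + 0.029 = 4.827 m²·K/W
Q = A·ΔT/R = 172 × 19.9 / 4.827 = 709.2 W

709 W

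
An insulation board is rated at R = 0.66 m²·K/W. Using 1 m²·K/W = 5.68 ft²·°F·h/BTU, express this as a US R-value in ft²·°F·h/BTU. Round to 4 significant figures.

3.749 ft²·°F·h/BTU

R_US = 0.66 × 5.68 = 3.7488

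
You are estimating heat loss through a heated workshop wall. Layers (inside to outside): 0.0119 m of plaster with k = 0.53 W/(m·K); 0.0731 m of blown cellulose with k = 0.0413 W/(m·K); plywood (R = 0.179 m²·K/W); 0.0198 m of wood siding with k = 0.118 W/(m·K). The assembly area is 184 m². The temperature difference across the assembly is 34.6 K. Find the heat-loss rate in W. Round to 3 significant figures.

0.0119/0.53 = 0.02245
0.0731/0.0413 = 1.77
0.0198/0.118 = 0.1678
R_total = 0.02245 + 1.77 + 0.179 + 0.1678 = 2.139 m²·K/W
Q = A·ΔT/R = 184 × 34.6 / 2.139 = 2976 W

2980 W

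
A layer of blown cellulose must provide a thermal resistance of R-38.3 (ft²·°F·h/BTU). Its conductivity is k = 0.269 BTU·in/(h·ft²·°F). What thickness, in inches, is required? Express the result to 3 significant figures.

L = R × k = 38.3 × 0.269 = 10.3 in

10.3 in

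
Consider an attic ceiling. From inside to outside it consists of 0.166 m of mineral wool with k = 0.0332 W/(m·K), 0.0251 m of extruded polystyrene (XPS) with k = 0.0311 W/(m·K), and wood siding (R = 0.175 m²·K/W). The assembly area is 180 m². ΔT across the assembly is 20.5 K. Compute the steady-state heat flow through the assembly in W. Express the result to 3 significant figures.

0.166/0.0332 = 5
0.0251/0.0311 = 0.8071
R_total = 5 + 0.8071 + 0.175 = 5.982 m²·K/W
Q = A·ΔT/R = 180 × 20.5 / 5.982 = 616.8 W

617 W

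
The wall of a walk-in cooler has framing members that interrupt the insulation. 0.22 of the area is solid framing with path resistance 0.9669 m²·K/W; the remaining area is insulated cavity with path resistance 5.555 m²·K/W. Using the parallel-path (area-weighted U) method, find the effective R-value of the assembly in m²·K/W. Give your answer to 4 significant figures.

2.718 m²·K/W

U_eff = 0.78/5.555 + 0.22/0.9669 = 0.14041 + 0.22753 = 0.36795
R_eff = 1/U_eff = 2.7178 m²·K/W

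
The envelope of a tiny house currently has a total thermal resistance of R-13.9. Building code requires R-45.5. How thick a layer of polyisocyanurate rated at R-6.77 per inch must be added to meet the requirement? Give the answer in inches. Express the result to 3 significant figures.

ΔR = 45.5 − 13.9 = 31.6 ft²·°F·h/BTU
L = ΔR / (R/in) = 31.6/6.77 = 4.668 in

4.67 in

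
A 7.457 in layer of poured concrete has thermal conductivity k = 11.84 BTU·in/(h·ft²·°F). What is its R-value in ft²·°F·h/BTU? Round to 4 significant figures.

R = L/k = 7.457/11.84 = 0.62981 ft²·°F·h/BTU

0.6298 ft²·°F·h/BTU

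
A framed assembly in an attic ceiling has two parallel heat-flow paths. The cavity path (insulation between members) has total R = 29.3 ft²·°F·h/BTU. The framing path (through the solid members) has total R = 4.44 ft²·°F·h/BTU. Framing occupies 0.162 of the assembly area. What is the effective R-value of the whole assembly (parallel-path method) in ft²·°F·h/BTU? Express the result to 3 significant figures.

U_eff = 0.838/29.3 + 0.162/4.44 = 0.0286 + 0.03649 = 0.06509
R_eff = 1/U_eff = 15.36 ft²·°F·h/BTU

15.4 ft²·°F·h/BTU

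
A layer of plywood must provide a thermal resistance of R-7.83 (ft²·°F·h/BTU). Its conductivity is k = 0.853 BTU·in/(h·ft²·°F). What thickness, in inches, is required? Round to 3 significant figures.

L = R × k = 7.83 × 0.853 = 6.679 in

6.68 in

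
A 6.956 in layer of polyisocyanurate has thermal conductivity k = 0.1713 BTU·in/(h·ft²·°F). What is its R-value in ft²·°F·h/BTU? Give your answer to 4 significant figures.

R = L/k = 6.956/0.1713 = 40.607 ft²·°F·h/BTU

40.61 ft²·°F·h/BTU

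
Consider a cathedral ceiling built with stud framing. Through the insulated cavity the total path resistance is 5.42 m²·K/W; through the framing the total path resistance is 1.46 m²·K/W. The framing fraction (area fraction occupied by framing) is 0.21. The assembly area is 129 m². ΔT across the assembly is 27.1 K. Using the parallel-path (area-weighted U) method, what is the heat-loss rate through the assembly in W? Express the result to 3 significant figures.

U_eff = 0.79/5.42 + 0.21/1.46 = 0.1458 + 0.1438 = 0.2896
R_eff = 1/U_eff = 3.453 m²·K/W
Q = 129 × 27.1 / 3.453 = 1012 W

1010 W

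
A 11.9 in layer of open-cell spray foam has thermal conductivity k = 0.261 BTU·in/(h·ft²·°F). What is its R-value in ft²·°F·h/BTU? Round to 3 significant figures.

R = L/k = 11.9/0.261 = 45.59 ft²·°F·h/BTU

45.6 ft²·°F·h/BTU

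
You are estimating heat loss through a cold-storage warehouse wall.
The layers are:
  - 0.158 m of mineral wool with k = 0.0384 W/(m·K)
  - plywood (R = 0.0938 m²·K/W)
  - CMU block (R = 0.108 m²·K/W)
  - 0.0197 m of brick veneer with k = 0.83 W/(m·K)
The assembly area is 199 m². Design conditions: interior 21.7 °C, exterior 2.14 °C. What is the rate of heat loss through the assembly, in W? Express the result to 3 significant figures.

0.158/0.0384 = 4.115
0.0197/0.83 = 0.02373
R_total = 4.115 + 0.0938 + 0.108 + 0.02373 = 4.34 m²·K/W
Q = A·ΔT/R = 199 × (21.7 − 2.14) / 4.34 = 896.9 W

897 W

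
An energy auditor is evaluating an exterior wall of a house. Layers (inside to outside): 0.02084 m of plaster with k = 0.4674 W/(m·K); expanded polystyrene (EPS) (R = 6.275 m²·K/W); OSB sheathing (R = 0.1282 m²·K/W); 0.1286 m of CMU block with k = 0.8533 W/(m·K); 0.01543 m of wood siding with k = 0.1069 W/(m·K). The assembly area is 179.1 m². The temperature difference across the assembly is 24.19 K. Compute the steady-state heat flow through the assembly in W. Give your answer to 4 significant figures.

0.02084/0.4674 = 0.044587
0.1286/0.8533 = 0.15071
0.01543/0.1069 = 0.14434
R_total = 0.044587 + 6.275 + 0.1282 + 0.15071 + 0.14434 = 6.7428 m²·K/W
Q = A·ΔT/R = 179.1 × 24.19 / 6.7428 = 642.52 W

642.5 W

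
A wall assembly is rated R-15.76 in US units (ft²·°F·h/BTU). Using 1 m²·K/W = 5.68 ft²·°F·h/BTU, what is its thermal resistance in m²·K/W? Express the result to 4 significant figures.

R_SI = 15.76/5.68 = 2.7746

2.775 m²·K/W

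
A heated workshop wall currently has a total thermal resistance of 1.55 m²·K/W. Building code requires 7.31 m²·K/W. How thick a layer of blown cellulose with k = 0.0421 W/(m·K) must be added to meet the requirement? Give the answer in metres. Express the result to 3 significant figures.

0.242 m

ΔR = 7.31 − 1.55 = 5.76 m²·K/W
L = ΔR × k = 5.76 × 0.0421 = 0.2425 m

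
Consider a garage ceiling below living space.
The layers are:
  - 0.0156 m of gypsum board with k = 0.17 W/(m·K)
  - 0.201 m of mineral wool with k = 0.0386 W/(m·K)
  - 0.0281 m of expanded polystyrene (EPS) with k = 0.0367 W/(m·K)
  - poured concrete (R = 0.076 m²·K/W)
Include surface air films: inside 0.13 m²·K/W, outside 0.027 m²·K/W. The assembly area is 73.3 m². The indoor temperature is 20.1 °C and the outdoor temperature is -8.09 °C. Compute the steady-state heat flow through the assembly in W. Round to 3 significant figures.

0.0156/0.17 = 0.09176
0.201/0.0386 = 5.207
0.0281/0.0367 = 0.7657
R_total = 0.13 + 0.09176 + 5.207 + 0.7657 + 0.076 + 0.027 = 6.298 m²·K/W
Q = A·ΔT/R = 73.3 × (20.1 − (-8.09)) / 6.298 = 328.1 W

328 W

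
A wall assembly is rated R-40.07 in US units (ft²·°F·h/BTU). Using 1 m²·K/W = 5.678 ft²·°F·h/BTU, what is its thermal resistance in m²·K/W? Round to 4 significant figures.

R_SI = 40.07/5.678 = 7.0571

7.057 m²·K/W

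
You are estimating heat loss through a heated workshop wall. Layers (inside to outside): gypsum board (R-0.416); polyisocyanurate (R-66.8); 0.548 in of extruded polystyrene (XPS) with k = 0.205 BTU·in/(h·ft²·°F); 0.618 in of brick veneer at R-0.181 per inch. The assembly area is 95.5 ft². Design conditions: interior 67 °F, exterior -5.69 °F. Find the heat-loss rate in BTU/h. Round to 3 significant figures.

99.2 BTU/h

0.548/0.205 = 2.673
0.618 × 0.181 = 0.1119
R_total = 0.416 + 66.8 + 2.673 + 0.1119 = 70 ft²·°F·h/BTU
Q = A·ΔT/R = 95.5 × (67 − (-5.69)) / 70 = 99.17 BTU/h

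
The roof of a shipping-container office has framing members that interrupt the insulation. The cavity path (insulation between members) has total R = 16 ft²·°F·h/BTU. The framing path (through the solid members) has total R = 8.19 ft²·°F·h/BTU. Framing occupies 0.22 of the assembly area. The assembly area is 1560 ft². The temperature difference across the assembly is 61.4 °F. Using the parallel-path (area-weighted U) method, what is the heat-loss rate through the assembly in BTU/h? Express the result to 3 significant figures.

U_eff = 0.78/16 + 0.22/8.19 = 0.04875 + 0.02686 = 0.07561
R_eff = 1/U_eff = 13.23 ft²·°F·h/BTU
Q = 1560 × 61.4 / 13.23 = 7242 BTU/h

7240 BTU/h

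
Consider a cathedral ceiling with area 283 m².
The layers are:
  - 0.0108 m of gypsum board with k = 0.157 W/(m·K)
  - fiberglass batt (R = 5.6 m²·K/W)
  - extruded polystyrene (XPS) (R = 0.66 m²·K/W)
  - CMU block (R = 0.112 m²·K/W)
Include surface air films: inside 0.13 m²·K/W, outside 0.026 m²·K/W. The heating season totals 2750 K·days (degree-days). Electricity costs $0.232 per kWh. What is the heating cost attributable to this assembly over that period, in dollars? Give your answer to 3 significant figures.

657 dollars

0.0108/0.157 = 0.06879
R_total = 0.13 + 0.06879 + 5.6 + 0.66 + 0.112 + 0.026 = 6.597 m²·K/W
E = A × HDD × 24 / R / 1000 = 283 × 2750 × 24 / 6.597 / 1000 = 2831 kWh
Cost = 2831 × 0.232 = $656.9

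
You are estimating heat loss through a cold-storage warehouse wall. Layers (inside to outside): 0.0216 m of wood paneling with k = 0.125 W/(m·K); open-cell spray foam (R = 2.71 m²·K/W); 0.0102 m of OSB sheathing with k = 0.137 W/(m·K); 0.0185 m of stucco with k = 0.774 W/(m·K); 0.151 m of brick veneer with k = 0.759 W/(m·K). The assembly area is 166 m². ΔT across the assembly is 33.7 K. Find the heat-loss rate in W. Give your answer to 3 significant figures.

1760 W

0.0216/0.125 = 0.1728
0.0102/0.137 = 0.07445
0.0185/0.774 = 0.0239
0.151/0.759 = 0.1989
R_total = 0.1728 + 2.71 + 0.07445 + 0.0239 + 0.1989 = 3.18 m²·K/W
Q = A·ΔT/R = 166 × 33.7 / 3.18 = 1759 W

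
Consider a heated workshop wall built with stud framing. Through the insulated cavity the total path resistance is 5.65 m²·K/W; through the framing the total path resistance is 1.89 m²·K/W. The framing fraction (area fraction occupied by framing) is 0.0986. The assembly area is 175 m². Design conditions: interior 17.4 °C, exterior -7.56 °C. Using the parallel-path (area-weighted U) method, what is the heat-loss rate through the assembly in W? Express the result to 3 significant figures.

U_eff = 0.9014/5.65 + 0.0986/1.89 = 0.1595 + 0.05217 = 0.2117
R_eff = 1/U_eff = 4.723 m²·K/W
Q = 175 × (17.4 − (-7.56)) / 4.723 = 924.7 W

925 W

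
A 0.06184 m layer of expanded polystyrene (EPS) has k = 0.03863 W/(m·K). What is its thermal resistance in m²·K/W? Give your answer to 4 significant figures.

R = L/k = 0.06184/0.03863 = 1.6008 m²·K/W

1.601 m²·K/W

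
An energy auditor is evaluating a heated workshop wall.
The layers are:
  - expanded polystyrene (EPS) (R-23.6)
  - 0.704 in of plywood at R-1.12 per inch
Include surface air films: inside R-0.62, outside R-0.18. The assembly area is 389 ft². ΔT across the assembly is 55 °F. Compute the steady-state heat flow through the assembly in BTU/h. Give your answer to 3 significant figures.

0.704 × 1.12 = 0.7885
R_total = 0.62 + 23.6 + 0.7885 + 0.18 = 25.19 ft²·°F·h/BTU
Q = A·ΔT/R = 389 × 55 / 25.19 = 849.4 BTU/h

849 BTU/h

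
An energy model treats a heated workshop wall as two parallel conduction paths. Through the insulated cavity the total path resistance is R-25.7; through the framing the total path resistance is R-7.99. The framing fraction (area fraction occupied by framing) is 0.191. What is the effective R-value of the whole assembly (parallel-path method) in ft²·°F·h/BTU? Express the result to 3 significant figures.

U_eff = 0.809/25.7 + 0.191/7.99 = 0.03148 + 0.0239 = 0.05538
R_eff = 1/U_eff = 18.06 ft²·°F·h/BTU

18.1 ft²·°F·h/BTU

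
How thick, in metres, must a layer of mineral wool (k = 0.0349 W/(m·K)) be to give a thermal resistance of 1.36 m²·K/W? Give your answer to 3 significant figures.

0.0475 m

L = R·k = 1.36 × 0.0349 = 0.04746 m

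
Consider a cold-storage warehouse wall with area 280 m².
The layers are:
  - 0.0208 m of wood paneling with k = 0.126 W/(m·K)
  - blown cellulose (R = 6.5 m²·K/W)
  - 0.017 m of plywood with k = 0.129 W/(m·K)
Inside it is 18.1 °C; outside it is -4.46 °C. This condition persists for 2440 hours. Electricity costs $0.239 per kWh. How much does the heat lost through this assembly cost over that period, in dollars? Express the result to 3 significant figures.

542 dollars

0.0208/0.126 = 0.1651
0.017/0.129 = 0.1318
R_total = 0.1651 + 6.5 + 0.1318 = 6.797 m²·K/W
Q = 280 × (18.1 − (-4.46)) / 6.797 = 929.4 W
E = 929.4 W × 2440 h / 1000 = 2268 kWh
Cost = 2268 × 0.239 = $542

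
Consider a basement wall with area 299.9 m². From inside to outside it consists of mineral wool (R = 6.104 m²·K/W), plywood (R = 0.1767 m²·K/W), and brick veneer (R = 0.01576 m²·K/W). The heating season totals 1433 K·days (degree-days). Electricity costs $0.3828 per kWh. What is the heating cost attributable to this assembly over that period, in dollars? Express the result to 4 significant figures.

R_total = 6.104 + 0.1767 + 0.01576 = 6.2965 m²·K/W
E = A × HDD × 24 / R / 1000 = 299.9 × 1433 × 24 / 6.2965 / 1000 = 1638.1 kWh
Cost = 1638.1 × 0.3828 = $627.06

627.1 dollars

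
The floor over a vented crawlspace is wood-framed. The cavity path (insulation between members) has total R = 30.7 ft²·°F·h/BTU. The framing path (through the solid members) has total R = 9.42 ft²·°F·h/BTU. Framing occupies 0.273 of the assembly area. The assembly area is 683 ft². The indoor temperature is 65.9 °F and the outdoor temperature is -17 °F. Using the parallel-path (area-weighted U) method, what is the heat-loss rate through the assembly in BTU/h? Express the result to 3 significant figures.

U_eff = 0.727/30.7 + 0.273/9.42 = 0.02368 + 0.02898 = 0.05266
R_eff = 1/U_eff = 18.99 ft²·°F·h/BTU
Q = 683 × (65.9 − (-17)) / 18.99 = 2982 BTU/h

2980 BTU/h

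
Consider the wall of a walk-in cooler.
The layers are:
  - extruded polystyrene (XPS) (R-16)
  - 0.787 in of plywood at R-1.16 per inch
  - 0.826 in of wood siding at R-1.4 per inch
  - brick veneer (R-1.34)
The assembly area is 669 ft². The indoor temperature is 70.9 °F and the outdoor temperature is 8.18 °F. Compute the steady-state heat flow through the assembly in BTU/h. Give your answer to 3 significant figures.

0.787 × 1.16 = 0.9129
0.826 × 1.4 = 1.156
R_total = 16 + 0.9129 + 1.156 + 1.34 = 19.41 ft²·°F·h/BTU
Q = A·ΔT/R = 669 × (70.9 − 8.18) / 19.41 = 2162 BTU/h

2160 BTU/h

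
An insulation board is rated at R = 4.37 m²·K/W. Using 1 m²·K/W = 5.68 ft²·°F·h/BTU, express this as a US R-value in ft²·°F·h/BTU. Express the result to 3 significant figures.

R_US = 4.37 × 5.68 = 24.82

24.8 ft²·°F·h/BTU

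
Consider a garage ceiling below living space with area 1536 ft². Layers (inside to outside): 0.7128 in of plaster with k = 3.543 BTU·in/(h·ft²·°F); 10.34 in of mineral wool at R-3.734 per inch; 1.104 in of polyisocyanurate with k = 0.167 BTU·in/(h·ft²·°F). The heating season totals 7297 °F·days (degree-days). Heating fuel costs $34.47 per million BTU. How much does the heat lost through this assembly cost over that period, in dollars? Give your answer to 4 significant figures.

204.1 dollars

0.7128/3.543 = 0.20119
10.34 × 3.734 = 38.61
1.104/0.167 = 6.6108
R_total = 0.20119 + 38.61 + 6.6108 = 45.422 ft²·°F·h/BTU
E = A × HDD × 24 / R = 1536 × 7297 × 24 / 45.422 = 5922200 BTU
Cost = 5922200/10⁶ × 34.47 = $204.14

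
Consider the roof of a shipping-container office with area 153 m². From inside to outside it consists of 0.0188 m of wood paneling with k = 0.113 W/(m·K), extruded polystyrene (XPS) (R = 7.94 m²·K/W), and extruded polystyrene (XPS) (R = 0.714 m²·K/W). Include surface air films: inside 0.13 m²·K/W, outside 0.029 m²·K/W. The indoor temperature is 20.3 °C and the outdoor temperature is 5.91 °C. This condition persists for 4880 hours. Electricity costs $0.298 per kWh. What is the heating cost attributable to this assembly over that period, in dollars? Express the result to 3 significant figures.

357 dollars

0.0188/0.113 = 0.1664
R_total = 0.13 + 0.1664 + 7.94 + 0.714 + 0.029 = 8.979 m²·K/W
Q = 153 × (20.3 − 5.91) / 8.979 = 245.2 W
E = 245.2 W × 4880 h / 1000 = 1197 kWh
Cost = 1197 × 0.298 = $356.6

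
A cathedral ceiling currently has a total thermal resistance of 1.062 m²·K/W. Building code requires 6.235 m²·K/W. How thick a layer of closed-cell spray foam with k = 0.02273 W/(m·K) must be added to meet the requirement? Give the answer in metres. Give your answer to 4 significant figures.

0.1176 m

ΔR = 6.235 − 1.062 = 5.173 m²·K/W
L = ΔR × k = 5.173 × 0.02273 = 0.11758 m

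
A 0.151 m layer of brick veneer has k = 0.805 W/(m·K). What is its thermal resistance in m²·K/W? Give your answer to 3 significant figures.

0.188 m²·K/W

R = L/k = 0.151/0.805 = 0.1876 m²·K/W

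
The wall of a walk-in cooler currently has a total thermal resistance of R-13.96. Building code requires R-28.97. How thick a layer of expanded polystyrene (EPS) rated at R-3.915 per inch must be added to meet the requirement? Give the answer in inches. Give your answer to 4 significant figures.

3.834 in

ΔR = 28.97 − 13.96 = 15.01 ft²·°F·h/BTU
L = ΔR / (R/in) = 15.01/3.915 = 3.834 in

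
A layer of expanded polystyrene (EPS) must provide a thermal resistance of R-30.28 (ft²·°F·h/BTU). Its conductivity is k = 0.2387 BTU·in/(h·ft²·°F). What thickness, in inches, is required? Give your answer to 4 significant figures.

L = R × k = 30.28 × 0.2387 = 7.2278 in

7.228 in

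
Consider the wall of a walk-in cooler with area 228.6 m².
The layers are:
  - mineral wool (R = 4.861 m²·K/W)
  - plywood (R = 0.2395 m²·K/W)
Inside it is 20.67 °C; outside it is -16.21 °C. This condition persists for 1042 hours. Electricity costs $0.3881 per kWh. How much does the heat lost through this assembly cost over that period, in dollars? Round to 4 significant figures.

668.4 dollars

R_total = 4.861 + 0.2395 = 5.1005 m²·K/W
Q = 228.6 × (20.67 − (-16.21)) / 5.1005 = 1652.9 W
E = 1652.9 W × 1042 h / 1000 = 1722.4 kWh
Cost = 1722.4 × 0.3881 = $668.45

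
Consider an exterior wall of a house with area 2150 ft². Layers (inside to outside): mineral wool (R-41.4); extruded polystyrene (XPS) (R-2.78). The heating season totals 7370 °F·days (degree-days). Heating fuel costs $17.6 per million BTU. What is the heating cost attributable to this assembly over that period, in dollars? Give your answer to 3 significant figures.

151 dollars

R_total = 41.4 + 2.78 = 44.18 ft²·°F·h/BTU
E = A × HDD × 24 / R = 2150 × 7370 × 24 / 44.18 = 8608000 BTU
Cost = 8608000/10⁶ × 17.6 = $151.5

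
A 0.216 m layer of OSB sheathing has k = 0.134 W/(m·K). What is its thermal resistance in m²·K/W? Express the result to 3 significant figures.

1.61 m²·K/W

R = L/k = 0.216/0.134 = 1.612 m²·K/W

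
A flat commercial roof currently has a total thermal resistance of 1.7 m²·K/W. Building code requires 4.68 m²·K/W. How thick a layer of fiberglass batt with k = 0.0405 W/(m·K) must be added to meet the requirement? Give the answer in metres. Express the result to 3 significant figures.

0.121 m

ΔR = 4.68 − 1.7 = 2.98 m²·K/W
L = ΔR × k = 2.98 × 0.0405 = 0.1207 m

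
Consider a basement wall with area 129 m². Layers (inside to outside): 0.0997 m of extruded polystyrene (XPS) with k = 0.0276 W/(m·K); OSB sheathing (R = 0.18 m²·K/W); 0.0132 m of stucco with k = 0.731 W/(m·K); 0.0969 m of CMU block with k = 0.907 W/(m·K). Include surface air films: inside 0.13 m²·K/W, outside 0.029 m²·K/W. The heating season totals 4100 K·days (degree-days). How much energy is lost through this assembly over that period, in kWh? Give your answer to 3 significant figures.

3110 kWh

0.0997/0.0276 = 3.612
0.0132/0.731 = 0.01806
0.0969/0.907 = 0.1068
R_total = 0.13 + 3.612 + 0.18 + 0.01806 + 0.1068 + 0.029 = 4.076 m²·K/W
E = A × HDD × 24 / R / 1000 = 129 × 4100 × 24 / 4.076 / 1000 = 3114 kWh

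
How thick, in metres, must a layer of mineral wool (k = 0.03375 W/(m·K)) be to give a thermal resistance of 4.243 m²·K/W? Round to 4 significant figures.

L = R·k = 4.243 × 0.03375 = 0.1432 m

0.1432 m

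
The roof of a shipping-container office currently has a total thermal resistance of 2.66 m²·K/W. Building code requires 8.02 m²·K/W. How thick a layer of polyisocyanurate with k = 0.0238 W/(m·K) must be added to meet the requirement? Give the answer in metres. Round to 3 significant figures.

ΔR = 8.02 − 2.66 = 5.36 m²·K/W
L = ΔR × k = 5.36 × 0.0238 = 0.1276 m

0.128 m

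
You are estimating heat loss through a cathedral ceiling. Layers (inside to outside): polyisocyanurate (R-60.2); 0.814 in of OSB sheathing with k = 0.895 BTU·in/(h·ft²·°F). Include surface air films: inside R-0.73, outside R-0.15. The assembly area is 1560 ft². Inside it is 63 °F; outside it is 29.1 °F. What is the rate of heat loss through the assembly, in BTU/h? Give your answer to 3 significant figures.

0.814/0.895 = 0.9095
R_total = 0.73 + 60.2 + 0.9095 + 0.15 = 61.99 ft²·°F·h/BTU
Q = A·ΔT/R = 1560 × (63 − 29.1) / 61.99 = 853.1 BTU/h

853 BTU/h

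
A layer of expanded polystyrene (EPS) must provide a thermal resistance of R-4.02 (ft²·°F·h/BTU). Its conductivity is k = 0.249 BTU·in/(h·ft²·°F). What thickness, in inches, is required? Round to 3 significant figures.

L = R × k = 4.02 × 0.249 = 1.001 in

1.00 in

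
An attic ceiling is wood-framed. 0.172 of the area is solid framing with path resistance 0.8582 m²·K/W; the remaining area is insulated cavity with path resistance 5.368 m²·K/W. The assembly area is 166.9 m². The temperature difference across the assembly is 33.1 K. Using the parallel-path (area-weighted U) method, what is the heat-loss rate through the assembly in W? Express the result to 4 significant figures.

U_eff = 0.828/5.368 + 0.172/0.8582 = 0.15425 + 0.20042 = 0.35467
R_eff = 1/U_eff = 2.8195 m²·K/W
Q = 166.9 × 33.1 / 2.8195 = 1959.3 W

1959 W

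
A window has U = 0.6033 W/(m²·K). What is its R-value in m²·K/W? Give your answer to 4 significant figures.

R = 1/U = 1/0.6033 = 1.6576

1.658 m²·K/W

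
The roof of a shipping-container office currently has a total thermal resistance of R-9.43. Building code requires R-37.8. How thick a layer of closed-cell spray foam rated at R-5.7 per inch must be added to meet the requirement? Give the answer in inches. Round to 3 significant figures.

ΔR = 37.8 − 9.43 = 28.37 ft²·°F·h/BTU
L = ΔR / (R/in) = 28.37/5.7 = 4.977 in

4.98 in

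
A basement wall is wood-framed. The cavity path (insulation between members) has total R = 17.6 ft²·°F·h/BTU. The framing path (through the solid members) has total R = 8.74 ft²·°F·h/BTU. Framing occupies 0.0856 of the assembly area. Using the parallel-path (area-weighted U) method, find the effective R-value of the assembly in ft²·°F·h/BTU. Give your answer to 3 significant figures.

U_eff = 0.9144/17.6 + 0.0856/8.74 = 0.05195 + 0.009794 = 0.06175
R_eff = 1/U_eff = 16.19 ft²·°F·h/BTU

16.2 ft²·°F·h/BTU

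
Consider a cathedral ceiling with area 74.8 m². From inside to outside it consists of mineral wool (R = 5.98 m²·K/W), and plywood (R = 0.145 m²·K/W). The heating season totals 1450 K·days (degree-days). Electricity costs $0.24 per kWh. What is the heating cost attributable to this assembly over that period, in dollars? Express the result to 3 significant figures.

102 dollars

R_total = 5.98 + 0.145 = 6.125 m²·K/W
E = A × HDD × 24 / R / 1000 = 74.8 × 1450 × 24 / 6.125 / 1000 = 425 kWh
Cost = 425 × 0.24 = $102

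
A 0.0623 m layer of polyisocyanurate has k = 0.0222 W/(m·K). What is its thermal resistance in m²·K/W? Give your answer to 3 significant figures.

R = L/k = 0.0623/0.0222 = 2.806 m²·K/W

2.81 m²·K/W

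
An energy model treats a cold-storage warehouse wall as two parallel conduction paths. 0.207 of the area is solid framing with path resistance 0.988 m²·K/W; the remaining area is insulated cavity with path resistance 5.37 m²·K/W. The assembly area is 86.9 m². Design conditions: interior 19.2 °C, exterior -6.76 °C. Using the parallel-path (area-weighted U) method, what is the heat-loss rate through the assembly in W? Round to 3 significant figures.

806 W

U_eff = 0.793/5.37 + 0.207/0.988 = 0.1477 + 0.2095 = 0.3572
R_eff = 1/U_eff = 2.8 m²·K/W
Q = 86.9 × (19.2 − (-6.76)) / 2.8 = 805.8 W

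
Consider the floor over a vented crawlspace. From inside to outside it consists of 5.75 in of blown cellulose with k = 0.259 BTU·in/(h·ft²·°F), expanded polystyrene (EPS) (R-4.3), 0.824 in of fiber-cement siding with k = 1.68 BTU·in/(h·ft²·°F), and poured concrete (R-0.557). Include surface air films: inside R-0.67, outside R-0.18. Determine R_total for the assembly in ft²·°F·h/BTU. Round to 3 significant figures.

5.75/0.259 = 22.2
0.824/1.68 = 0.4905
R_total = 0.67 + 22.2 + 4.3 + 0.4905 + 0.557 + 0.18 = 28.4 ft²·°F·h/BTU

28.4 ft²·°F·h/BTU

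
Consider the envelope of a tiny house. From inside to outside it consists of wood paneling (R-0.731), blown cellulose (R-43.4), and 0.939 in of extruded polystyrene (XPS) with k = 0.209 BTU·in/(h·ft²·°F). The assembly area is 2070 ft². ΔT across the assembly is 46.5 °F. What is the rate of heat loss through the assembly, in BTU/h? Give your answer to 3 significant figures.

1980 BTU/h

0.939/0.209 = 4.493
R_total = 0.731 + 43.4 + 4.493 = 48.62 ft²·°F·h/BTU
Q = A·ΔT/R = 2070 × 46.5 / 48.62 = 1980 BTU/h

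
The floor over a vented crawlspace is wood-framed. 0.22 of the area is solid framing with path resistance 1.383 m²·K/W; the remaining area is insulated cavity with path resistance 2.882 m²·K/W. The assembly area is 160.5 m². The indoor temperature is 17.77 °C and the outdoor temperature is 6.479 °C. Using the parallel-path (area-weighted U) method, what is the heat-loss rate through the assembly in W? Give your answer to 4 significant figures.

778.7 W

U_eff = 0.78/2.882 + 0.22/1.383 = 0.27065 + 0.15907 = 0.42972
R_eff = 1/U_eff = 2.3271 m²·K/W
Q = 160.5 × (17.77 − 6.479) / 2.3271 = 778.74 W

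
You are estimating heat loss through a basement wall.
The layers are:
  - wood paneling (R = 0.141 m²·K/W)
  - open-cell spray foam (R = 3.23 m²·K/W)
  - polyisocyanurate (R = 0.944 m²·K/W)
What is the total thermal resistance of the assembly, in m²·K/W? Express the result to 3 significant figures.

R_total = 0.141 + 3.23 + 0.944 = 4.315 m²·K/W

4.31 m²·K/W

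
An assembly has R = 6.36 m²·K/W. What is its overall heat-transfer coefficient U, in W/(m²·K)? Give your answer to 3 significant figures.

0.157 W/(m²·K)

U = 1/R = 1/6.36 = 0.1572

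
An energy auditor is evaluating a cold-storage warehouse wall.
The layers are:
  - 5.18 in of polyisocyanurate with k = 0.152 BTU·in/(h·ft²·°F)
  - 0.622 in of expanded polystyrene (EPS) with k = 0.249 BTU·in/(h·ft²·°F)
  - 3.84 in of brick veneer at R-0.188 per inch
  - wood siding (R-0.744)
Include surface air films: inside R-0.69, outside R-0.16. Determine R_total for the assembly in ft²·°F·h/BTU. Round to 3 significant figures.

5.18/0.152 = 34.08
0.622/0.249 = 2.498
3.84 × 0.188 = 0.7219
R_total = 0.69 + 34.08 + 2.498 + 0.7219 + 0.744 + 0.16 = 38.89 ft²·°F·h/BTU

38.9 ft²·°F·h/BTU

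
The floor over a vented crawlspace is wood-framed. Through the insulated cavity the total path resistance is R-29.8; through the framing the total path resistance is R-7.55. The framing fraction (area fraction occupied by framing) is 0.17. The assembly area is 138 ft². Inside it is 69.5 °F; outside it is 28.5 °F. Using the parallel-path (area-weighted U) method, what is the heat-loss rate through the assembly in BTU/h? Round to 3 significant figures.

285 BTU/h

U_eff = 0.83/29.8 + 0.17/7.55 = 0.02785 + 0.02252 = 0.05037
R_eff = 1/U_eff = 19.85 ft²·°F·h/BTU
Q = 138 × (69.5 − 28.5) / 19.85 = 285 BTU/h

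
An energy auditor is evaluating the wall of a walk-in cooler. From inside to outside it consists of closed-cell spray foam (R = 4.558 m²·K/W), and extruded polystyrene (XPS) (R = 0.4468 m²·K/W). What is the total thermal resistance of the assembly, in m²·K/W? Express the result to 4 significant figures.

R_total = 4.558 + 0.4468 = 5.0048 m²·K/W

5.005 m²·K/W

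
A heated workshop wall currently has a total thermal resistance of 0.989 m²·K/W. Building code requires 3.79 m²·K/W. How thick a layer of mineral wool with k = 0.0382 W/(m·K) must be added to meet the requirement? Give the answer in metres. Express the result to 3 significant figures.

ΔR = 3.79 − 0.989 = 2.801 m²·K/W
L = ΔR × k = 2.801 × 0.0382 = 0.107 m

0.107 m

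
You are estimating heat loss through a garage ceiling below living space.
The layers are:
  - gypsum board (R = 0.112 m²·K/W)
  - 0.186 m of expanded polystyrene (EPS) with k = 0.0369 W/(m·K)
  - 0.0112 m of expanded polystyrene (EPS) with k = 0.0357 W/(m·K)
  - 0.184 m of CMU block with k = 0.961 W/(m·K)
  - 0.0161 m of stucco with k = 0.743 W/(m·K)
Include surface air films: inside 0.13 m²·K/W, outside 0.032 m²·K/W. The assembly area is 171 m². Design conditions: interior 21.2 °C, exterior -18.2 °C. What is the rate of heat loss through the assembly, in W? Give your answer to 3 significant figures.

0.186/0.0369 = 5.041
0.0112/0.0357 = 0.3137
0.184/0.961 = 0.1915
0.0161/0.743 = 0.02167
R_total = 0.13 + 0.112 + 5.041 + 0.3137 + 0.1915 + 0.02167 + 0.032 = 5.842 m²·K/W
Q = A·ΔT/R = 171 × (21.2 − (-18.2)) / 5.842 = 1153 W

1150 W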